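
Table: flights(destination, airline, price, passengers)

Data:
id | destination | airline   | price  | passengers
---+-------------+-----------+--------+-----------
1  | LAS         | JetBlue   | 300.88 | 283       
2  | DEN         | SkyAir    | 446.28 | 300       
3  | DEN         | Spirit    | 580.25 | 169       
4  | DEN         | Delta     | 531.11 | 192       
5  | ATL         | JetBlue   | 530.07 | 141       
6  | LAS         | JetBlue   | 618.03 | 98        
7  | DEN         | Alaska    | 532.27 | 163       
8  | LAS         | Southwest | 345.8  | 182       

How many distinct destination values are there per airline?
SELECT airline, COUNT(DISTINCT destination)
FROM flights
GROUP BY airline

Result:
  Alaska: 1 distinct
  Delta: 1 distinct
  JetBlue: 2 distinct
  SkyAir: 1 distinct
  Southwest: 1 distinct
  Spirit: 1 distinct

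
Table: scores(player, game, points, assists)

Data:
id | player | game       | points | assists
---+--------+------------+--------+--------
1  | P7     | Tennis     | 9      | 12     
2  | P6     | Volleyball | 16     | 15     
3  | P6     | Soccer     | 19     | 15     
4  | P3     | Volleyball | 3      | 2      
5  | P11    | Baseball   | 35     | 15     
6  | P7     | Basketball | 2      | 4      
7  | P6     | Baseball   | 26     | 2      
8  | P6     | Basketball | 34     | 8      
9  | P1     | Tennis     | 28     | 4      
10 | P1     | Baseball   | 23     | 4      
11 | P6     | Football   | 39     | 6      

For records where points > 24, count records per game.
SELECT game, COUNT(*)
FROM scores
WHERE points > 24
GROUP BY game

Note: WHERE filters rows before grouping.

Result:
  Baseball: 2
  Basketball: 1
  Football: 1
  Tennis: 1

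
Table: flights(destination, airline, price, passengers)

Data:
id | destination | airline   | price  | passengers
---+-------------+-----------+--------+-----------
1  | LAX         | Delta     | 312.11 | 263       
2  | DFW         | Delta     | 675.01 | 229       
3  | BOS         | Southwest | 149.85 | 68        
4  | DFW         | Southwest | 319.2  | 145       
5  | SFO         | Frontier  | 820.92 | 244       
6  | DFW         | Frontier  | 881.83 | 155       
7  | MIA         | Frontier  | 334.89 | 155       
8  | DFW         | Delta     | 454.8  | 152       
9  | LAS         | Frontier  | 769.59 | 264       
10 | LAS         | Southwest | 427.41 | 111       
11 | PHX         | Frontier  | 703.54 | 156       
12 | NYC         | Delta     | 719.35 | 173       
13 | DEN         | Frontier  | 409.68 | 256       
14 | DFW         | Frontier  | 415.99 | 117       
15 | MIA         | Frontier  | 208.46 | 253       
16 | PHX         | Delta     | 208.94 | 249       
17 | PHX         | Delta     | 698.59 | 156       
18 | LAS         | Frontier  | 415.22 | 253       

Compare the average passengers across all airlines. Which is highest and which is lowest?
SELECT airline, AVG(passengers)
FROM flights
GROUP BY airline
ORDER BY AVG(passengers)

All groups:
  Southwest: 108.00
  Delta: 203.67
  Frontier: 205.89

Highest: Frontier (205.89)
Lowest: Southwest (108.00)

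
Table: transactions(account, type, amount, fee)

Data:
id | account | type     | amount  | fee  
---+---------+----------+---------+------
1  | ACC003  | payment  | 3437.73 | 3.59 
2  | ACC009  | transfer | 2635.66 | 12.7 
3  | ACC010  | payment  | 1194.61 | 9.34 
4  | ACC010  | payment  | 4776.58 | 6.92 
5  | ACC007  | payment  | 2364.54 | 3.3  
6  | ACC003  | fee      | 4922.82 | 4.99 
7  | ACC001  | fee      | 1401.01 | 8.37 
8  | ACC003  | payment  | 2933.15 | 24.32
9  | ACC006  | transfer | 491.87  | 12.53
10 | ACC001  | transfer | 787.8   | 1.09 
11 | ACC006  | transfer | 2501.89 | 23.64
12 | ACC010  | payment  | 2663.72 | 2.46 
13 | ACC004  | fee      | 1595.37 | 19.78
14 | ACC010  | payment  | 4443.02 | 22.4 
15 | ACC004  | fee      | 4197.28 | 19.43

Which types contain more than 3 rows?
SELECT type, COUNT(*) as cnt
FROM transactions
GROUP BY type
HAVING COUNT(*) > 3

Result:
  fee: 4
  payment: 7
  transfer: 4

Note: HAVING filters groups after aggregation, WHERE filters rows before.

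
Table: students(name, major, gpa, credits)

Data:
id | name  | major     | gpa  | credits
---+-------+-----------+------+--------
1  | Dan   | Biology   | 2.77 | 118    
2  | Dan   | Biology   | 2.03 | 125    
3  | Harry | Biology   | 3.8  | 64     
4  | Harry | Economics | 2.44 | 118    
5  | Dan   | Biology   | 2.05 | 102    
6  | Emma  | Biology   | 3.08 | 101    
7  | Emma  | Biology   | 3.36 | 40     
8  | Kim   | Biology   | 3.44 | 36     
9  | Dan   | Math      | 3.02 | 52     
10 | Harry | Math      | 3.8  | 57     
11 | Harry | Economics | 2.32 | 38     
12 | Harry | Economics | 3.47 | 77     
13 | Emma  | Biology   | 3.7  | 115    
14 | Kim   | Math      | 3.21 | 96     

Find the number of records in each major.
SELECT major, COUNT(*) as count
FROM students
GROUP BY major

Result:
  Biology: 8
  Economics: 3
  Math: 3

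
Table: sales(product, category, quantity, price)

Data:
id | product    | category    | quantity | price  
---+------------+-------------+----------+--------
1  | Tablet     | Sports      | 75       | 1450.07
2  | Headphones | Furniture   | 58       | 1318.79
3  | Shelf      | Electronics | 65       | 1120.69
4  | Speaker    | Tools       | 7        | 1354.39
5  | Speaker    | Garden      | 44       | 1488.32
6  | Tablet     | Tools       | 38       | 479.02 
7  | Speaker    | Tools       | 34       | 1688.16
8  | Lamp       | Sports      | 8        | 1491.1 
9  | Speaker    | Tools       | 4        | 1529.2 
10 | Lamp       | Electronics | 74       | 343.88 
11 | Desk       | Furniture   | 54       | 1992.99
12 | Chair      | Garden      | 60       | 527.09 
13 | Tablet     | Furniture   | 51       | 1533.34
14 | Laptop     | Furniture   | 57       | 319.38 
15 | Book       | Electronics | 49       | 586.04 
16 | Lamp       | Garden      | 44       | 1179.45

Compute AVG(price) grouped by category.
SELECT category, AVG(price) as result
FROM sales
GROUP BY category

Result:
  Electronics: 683.54
  Furniture: 1291.13
  Garden: 1064.95
  Sports: 1470.59
  Tools: 1262.69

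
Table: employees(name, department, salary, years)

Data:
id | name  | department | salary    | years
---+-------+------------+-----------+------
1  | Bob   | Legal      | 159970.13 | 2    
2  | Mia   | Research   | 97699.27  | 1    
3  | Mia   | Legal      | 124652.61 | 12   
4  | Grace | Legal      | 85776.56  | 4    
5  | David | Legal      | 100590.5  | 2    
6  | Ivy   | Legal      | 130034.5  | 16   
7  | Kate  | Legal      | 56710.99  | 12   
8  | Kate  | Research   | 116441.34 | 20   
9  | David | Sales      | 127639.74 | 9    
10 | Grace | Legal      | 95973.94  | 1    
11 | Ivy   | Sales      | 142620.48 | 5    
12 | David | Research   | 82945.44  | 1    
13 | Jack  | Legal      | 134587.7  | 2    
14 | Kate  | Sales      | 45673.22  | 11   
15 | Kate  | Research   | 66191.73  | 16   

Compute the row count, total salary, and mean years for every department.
SELECT department,
       COUNT(*) as cnt,
       SUM(salary) as total_salary,
       AVG(years) as avg_years
FROM employees
GROUP BY department

Result:
  Legal: 8 records, 888296.93 total salary, 6.38 avg years
  Research: 4 records, 363277.78 total salary, 9.50 avg years
  Sales: 3 records, 315933.44 total salary, 8.33 avg years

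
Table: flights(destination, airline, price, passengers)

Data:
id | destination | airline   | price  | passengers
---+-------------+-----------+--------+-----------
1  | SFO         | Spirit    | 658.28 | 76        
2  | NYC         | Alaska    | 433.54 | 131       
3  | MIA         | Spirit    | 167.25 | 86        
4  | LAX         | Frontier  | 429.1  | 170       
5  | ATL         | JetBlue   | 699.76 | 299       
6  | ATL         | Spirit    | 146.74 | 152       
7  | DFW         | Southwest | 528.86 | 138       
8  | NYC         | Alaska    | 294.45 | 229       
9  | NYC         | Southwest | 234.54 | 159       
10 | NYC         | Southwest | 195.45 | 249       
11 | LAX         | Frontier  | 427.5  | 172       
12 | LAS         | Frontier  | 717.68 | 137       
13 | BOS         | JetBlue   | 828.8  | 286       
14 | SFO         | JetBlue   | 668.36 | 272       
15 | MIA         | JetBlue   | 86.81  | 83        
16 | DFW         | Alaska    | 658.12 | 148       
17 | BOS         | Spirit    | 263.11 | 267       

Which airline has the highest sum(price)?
SELECT airline, SUM(price) as val
FROM flights
GROUP BY airline
ORDER BY val DESC
LIMIT 1

Result: JetBlue with sum(price) = 2283.73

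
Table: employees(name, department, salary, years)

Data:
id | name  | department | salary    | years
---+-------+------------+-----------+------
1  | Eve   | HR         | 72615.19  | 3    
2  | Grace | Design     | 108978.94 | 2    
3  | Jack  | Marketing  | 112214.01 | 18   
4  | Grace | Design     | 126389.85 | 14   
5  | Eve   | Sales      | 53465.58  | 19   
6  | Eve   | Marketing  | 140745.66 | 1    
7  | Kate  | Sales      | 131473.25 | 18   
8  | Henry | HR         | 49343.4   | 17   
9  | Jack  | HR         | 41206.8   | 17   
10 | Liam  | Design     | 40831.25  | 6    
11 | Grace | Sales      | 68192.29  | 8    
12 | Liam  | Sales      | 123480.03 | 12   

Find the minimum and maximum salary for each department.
SELECT department, MIN(salary), MAX(salary)
FROM employees
GROUP BY department

Result:
  Design: min=40831.25, max=126389.85
  HR: min=41206.80, max=72615.19
  Marketing: min=112214.01, max=140745.66
  Sales: min=53465.58, max=131473.25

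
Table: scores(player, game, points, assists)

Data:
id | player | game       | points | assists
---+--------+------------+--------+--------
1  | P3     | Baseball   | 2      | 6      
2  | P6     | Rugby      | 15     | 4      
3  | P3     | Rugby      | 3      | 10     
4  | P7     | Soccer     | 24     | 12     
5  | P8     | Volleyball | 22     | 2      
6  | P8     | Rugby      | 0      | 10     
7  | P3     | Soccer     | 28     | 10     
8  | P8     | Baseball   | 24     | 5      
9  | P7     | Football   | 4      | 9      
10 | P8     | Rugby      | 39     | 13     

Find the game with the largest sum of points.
SELECT game, SUM(points) as val
FROM scores
GROUP BY game
ORDER BY val DESC
LIMIT 1

Result: Rugby with sum(points) = 57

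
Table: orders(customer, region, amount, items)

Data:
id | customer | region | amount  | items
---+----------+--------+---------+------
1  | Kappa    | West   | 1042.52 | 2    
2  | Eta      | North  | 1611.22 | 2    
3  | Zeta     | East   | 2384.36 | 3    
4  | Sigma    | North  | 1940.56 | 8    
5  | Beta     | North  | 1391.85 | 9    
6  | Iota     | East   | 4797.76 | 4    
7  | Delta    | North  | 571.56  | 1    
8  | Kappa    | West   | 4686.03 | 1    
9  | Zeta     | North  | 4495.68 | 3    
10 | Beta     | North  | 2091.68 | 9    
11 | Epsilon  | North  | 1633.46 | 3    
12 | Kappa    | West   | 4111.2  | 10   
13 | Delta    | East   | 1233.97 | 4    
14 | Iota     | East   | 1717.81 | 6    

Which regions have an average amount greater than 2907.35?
SELECT region, AVG(amount)
FROM orders
GROUP BY region
HAVING AVG(amount) > 2907.35

Result:
  West: avg=3279.92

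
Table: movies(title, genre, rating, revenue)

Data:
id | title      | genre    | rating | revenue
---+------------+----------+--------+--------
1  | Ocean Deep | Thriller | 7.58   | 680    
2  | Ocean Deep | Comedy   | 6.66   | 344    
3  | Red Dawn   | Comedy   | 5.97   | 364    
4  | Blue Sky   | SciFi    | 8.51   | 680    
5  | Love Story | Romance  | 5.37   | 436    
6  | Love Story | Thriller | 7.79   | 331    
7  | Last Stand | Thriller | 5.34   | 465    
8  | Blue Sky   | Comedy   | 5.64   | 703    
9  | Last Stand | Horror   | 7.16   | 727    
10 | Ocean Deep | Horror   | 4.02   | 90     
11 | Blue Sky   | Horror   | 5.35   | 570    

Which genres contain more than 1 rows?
SELECT genre, COUNT(*) as cnt
FROM movies
GROUP BY genre
HAVING COUNT(*) > 1

Result:
  Comedy: 3
  Horror: 3
  Thriller: 3

Note: HAVING filters groups after aggregation, WHERE filters rows before.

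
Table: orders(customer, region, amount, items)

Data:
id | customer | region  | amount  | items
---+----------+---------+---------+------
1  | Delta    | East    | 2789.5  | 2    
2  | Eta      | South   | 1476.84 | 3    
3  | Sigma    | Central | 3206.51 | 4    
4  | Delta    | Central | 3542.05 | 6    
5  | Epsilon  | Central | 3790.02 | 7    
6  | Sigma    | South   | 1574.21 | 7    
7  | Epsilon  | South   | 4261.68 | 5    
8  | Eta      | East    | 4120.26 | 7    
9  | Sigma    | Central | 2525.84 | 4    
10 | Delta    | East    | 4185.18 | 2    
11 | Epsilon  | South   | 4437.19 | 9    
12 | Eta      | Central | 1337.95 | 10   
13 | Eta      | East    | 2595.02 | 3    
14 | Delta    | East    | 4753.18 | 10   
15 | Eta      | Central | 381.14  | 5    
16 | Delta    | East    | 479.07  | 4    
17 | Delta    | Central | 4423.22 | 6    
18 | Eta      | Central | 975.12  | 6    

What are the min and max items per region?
SELECT region, MIN(items), MAX(items)
FROM orders
GROUP BY region

Result:
  Central: min=4, max=10
  East: min=2, max=10
  South: min=3, max=9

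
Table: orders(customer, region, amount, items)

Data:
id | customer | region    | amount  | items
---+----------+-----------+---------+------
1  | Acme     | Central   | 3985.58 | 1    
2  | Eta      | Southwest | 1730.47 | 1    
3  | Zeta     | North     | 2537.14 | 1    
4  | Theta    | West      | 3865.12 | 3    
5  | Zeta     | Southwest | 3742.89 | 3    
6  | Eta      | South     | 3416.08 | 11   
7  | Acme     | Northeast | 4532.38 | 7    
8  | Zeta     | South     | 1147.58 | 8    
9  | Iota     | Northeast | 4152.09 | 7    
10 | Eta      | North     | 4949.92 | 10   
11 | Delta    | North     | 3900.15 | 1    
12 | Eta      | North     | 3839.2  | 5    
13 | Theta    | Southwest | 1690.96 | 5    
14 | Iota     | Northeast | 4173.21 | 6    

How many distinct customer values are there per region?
SELECT region, COUNT(DISTINCT customer)
FROM orders
GROUP BY region

Result:
  Central: 1 distinct
  North: 3 distinct
  Northeast: 2 distinct
  South: 2 distinct
  Southwest: 3 distinct
  West: 1 distinct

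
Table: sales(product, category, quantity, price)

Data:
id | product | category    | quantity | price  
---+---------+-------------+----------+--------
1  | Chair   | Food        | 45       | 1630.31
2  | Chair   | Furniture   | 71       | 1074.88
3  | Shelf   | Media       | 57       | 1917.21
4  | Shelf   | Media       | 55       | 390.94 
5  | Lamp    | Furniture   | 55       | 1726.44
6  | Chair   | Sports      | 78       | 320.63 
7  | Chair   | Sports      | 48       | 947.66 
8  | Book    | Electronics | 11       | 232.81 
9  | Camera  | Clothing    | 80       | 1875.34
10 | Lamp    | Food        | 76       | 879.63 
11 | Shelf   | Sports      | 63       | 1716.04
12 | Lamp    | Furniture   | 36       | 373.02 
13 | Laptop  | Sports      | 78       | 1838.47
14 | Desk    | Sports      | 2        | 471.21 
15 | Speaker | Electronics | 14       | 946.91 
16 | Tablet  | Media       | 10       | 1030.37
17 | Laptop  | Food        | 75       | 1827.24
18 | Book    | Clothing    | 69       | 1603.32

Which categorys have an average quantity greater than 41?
SELECT category, AVG(quantity)
FROM sales
GROUP BY category
HAVING AVG(quantity) > 41

Result:
  Clothing: avg=74.50
  Food: avg=65.33
  Furniture: avg=54.00
  Sports: avg=53.80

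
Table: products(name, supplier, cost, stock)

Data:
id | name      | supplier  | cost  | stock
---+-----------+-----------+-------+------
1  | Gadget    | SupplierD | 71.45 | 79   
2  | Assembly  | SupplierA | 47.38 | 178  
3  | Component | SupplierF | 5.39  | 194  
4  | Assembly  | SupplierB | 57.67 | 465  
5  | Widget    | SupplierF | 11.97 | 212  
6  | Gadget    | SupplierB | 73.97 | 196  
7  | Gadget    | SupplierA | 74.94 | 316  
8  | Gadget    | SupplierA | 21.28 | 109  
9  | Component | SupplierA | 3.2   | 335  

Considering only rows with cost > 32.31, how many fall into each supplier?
SELECT supplier, COUNT(*)
FROM products
WHERE cost > 32.31
GROUP BY supplier

Note: WHERE filters rows before grouping.

Result:
  SupplierA: 2
  SupplierB: 2
  SupplierD: 1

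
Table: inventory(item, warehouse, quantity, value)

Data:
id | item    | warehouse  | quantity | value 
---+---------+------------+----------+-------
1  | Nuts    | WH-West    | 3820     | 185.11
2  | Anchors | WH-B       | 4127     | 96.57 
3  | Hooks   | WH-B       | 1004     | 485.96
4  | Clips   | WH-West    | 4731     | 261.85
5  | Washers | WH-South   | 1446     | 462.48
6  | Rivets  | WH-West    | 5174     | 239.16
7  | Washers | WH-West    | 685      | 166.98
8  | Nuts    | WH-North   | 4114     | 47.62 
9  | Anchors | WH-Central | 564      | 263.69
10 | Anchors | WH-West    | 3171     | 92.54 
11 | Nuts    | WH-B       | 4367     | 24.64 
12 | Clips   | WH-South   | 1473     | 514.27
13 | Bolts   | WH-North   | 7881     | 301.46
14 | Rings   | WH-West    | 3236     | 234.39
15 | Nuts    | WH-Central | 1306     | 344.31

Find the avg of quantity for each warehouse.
SELECT warehouse, AVG(quantity) as result
FROM inventory
GROUP BY warehouse

Result:
  WH-B: 3166.00
  WH-Central: 935.00
  WH-North: 5997.50
  WH-South: 1459.50
  WH-West: 3469.50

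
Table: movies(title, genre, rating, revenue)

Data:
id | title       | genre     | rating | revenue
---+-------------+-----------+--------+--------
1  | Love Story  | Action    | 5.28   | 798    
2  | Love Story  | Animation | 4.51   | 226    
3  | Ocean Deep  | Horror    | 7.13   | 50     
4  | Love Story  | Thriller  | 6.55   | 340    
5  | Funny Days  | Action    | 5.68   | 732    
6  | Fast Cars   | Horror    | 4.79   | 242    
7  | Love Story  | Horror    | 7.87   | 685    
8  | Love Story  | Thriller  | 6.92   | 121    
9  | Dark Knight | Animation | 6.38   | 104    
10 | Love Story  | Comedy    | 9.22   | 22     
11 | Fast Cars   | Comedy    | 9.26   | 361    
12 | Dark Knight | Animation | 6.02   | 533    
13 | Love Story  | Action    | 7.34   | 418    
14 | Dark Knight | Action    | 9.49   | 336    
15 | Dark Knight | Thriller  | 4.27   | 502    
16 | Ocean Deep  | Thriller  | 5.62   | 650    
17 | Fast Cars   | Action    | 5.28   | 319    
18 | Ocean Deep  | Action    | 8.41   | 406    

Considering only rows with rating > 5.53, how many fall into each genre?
SELECT genre, COUNT(*)
FROM movies
WHERE rating > 5.53
GROUP BY genre

Note: WHERE filters rows before grouping.

Result:
  Action: 4
  Animation: 2
  Comedy: 2
  Horror: 2
  Thriller: 3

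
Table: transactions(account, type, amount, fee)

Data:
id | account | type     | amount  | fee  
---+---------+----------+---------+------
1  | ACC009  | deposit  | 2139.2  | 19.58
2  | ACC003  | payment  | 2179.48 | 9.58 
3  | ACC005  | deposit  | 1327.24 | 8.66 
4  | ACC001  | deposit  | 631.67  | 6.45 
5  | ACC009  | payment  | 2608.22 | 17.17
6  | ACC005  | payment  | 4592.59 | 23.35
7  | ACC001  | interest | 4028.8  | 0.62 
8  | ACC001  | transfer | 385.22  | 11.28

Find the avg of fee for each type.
SELECT type, AVG(fee) as result
FROM transactions
GROUP BY type

Result:
  deposit: 11.56
  interest: 0.62
  payment: 16.70
  transfer: 11.28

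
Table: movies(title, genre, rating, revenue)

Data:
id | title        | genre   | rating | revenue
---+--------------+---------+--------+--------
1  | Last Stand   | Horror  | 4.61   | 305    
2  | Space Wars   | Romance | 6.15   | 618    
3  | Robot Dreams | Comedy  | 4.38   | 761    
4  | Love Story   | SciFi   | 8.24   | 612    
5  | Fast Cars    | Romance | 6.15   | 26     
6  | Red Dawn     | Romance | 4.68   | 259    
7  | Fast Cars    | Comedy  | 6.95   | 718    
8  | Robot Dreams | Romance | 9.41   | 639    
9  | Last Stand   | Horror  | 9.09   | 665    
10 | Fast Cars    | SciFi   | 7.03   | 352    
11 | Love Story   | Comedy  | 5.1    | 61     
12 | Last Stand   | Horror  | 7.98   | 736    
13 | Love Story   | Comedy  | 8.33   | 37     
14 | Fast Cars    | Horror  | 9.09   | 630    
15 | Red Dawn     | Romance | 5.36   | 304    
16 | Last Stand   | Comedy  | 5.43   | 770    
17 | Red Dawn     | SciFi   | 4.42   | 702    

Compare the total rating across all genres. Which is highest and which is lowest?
SELECT genre, SUM(rating)
FROM movies
GROUP BY genre
ORDER BY SUM(rating)

All groups:
  SciFi: 19.69
  Comedy: 30.19
  Horror: 30.77
  Romance: 31.75

Highest: Romance (31.75)
Lowest: SciFi (19.69)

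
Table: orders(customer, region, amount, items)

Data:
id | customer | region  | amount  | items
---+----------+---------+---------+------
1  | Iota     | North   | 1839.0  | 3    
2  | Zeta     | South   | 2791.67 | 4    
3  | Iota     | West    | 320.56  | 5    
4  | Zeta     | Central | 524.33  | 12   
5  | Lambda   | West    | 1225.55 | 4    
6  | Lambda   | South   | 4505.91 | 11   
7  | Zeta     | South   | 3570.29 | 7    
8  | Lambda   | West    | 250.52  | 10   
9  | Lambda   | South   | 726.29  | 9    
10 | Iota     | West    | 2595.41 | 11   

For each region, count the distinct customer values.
SELECT region, COUNT(DISTINCT customer)
FROM orders
GROUP BY region

Result:
  Central: 1 distinct
  North: 1 distinct
  South: 2 distinct
  West: 2 distinct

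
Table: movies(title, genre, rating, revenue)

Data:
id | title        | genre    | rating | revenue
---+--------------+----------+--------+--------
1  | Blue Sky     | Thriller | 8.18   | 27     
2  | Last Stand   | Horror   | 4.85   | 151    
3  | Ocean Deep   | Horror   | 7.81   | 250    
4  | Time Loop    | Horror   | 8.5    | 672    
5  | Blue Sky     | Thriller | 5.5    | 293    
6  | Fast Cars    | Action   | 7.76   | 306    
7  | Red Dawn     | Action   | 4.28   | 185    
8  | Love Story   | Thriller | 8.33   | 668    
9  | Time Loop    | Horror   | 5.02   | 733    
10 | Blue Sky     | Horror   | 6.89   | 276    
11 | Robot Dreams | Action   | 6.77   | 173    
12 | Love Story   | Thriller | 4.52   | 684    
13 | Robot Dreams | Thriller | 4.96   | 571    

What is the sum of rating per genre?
SELECT genre, SUM(rating) as result
FROM movies
GROUP BY genre

Result:
  Action: 18.81
  Horror: 33.07
  Thriller: 31.49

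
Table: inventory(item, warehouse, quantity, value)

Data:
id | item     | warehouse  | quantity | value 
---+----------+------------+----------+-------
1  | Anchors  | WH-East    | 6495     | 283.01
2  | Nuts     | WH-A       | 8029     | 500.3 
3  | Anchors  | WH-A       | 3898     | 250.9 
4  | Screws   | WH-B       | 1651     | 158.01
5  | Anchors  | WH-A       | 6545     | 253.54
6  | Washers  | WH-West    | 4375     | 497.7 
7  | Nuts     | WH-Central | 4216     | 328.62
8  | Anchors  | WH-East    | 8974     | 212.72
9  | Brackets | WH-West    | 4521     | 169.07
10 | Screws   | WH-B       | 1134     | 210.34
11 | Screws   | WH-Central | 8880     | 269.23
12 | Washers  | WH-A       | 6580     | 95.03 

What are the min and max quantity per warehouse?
SELECT warehouse, MIN(quantity), MAX(quantity)
FROM inventory
GROUP BY warehouse

Result:
  WH-A: min=3898, max=8029
  WH-B: min=1134, max=1651
  WH-Central: min=4216, max=8880
  WH-East: min=6495, max=8974
  WH-West: min=4375, max=4521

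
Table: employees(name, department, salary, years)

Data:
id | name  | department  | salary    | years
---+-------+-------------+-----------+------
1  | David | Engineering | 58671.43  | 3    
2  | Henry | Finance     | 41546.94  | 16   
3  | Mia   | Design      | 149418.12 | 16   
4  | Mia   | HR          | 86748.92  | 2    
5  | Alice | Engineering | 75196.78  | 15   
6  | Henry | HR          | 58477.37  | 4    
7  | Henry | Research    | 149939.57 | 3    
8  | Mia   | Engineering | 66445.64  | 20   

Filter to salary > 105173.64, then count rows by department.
SELECT department, COUNT(*)
FROM employees
WHERE salary > 105173.64
GROUP BY department

Note: WHERE filters rows before grouping.

Result:
  Design: 1
  Research: 1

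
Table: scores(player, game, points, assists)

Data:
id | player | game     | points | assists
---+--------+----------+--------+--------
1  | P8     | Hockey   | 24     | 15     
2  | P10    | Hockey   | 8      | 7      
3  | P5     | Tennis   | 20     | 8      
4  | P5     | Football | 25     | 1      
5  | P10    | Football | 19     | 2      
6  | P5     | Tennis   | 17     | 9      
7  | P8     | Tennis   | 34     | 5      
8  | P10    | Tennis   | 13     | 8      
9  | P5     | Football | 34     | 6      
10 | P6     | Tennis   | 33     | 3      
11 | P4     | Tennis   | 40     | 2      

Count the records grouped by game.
SELECT game, COUNT(*) as count
FROM scores
GROUP BY game

Result:
  Football: 3
  Hockey: 2
  Tennis: 6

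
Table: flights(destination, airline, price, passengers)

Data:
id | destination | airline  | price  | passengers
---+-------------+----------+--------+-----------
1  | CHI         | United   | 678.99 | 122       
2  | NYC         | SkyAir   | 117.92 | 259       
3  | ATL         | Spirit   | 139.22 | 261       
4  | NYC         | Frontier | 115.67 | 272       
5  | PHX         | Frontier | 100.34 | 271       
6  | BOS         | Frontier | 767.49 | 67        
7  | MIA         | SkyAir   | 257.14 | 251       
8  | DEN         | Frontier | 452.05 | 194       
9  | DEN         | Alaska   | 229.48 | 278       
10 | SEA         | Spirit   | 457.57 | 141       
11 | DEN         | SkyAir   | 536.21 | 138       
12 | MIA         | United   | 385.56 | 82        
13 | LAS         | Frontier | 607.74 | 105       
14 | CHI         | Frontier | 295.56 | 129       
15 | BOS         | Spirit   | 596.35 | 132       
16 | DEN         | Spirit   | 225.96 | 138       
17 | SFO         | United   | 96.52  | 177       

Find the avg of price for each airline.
SELECT airline, AVG(price) as result
FROM flights
GROUP BY airline

Result:
  Alaska: 229.48
  Frontier: 389.81
  SkyAir: 303.76
  Spirit: 354.78
  United: 387.02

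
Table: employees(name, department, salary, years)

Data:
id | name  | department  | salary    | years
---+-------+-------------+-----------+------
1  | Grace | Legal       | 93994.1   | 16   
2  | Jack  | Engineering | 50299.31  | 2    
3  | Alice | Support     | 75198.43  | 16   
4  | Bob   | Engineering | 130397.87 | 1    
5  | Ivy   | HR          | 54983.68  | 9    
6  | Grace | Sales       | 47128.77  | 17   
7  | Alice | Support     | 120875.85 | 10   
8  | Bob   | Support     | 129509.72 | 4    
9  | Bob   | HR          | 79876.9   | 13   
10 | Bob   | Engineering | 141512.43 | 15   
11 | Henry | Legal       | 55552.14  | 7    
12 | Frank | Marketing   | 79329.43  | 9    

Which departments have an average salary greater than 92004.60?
SELECT department, AVG(salary)
FROM employees
GROUP BY department
HAVING AVG(salary) > 92004.60

Result:
  Engineering: avg=107403.20
  Support: avg=108528.00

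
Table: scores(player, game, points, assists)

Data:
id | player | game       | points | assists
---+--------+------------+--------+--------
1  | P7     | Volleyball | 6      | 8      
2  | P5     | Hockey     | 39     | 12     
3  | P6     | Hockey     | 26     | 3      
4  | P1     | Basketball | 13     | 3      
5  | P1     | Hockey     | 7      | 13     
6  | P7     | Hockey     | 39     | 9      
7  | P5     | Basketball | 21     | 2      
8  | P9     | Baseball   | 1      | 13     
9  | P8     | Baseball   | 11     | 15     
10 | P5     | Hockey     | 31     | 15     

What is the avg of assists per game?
SELECT game, AVG(assists) as result
FROM scores
GROUP BY game

Result:
  Baseball: 14.00
  Basketball: 2.50
  Hockey: 10.40
  Volleyball: 8.00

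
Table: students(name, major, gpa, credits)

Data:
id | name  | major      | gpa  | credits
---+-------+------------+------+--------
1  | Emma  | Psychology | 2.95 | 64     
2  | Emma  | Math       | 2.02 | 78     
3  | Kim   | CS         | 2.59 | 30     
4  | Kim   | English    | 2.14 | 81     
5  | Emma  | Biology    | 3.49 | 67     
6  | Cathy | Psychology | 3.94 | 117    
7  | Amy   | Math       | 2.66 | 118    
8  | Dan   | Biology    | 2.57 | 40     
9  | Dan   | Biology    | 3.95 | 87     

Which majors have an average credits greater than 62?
SELECT major, AVG(credits)
FROM students
GROUP BY major
HAVING AVG(credits) > 62

Result:
  Biology: avg=64.67
  English: avg=81.00
  Math: avg=98.00
  Psychology: avg=90.50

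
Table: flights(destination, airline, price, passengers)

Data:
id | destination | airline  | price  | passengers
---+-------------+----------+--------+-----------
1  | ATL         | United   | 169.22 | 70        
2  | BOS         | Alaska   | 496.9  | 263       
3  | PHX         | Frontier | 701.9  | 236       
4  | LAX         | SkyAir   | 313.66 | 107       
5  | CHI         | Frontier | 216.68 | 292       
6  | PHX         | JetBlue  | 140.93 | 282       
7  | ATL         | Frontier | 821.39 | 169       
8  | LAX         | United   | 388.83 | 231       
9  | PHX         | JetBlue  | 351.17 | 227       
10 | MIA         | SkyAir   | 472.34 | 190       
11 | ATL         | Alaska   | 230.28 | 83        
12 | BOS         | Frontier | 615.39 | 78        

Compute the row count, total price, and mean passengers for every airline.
SELECT airline,
       COUNT(*) as cnt,
       SUM(price) as total_price,
       AVG(passengers) as avg_passengers
FROM flights
GROUP BY airline

Result:
  Alaska: 2 records, 727.18 total price, 173.00 avg passengers
  Frontier: 4 records, 2355.36 total price, 193.75 avg passengers
  JetBlue: 2 records, 492.10 total price, 254.50 avg passengers
  SkyAir: 2 records, 786.00 total price, 148.50 avg passengers
  United: 2 records, 558.05 total price, 150.50 avg passengers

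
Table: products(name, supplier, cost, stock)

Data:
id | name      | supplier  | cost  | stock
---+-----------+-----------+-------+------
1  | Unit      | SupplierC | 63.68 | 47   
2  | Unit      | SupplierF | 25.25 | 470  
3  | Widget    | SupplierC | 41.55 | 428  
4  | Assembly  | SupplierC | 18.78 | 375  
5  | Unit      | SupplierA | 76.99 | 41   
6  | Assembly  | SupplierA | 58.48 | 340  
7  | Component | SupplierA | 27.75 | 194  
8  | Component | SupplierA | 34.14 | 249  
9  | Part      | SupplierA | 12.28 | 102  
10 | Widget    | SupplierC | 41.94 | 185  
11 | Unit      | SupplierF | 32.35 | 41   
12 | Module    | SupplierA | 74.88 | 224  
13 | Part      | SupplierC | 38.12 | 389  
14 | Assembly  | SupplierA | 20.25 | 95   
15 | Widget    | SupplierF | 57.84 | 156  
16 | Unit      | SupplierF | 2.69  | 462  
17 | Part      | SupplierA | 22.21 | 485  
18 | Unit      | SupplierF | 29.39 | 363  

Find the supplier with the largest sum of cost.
SELECT supplier, SUM(cost) as val
FROM products
GROUP BY supplier
ORDER BY val DESC
LIMIT 1

Result: SupplierA with sum(cost) = 326.98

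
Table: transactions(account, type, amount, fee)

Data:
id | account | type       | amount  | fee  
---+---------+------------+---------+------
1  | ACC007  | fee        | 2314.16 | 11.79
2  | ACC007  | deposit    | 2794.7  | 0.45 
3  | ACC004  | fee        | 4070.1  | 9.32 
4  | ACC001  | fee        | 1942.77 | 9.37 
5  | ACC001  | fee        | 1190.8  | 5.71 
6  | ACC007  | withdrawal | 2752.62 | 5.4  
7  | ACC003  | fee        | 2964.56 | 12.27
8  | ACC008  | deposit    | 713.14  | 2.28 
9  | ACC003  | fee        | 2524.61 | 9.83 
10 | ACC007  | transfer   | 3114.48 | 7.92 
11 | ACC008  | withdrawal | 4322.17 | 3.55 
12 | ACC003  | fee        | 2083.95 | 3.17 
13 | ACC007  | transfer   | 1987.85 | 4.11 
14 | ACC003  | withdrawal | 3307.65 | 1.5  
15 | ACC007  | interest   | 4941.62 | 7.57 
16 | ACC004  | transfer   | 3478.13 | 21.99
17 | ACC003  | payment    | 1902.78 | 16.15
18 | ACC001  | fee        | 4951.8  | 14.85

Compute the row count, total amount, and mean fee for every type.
SELECT type,
       COUNT(*) as cnt,
       SUM(amount) as total_amount,
       AVG(fee) as avg_fee
FROM transactions
GROUP BY type

Result:
  deposit: 2 records, 3507.84 total amount, 1.37 avg fee
  fee: 8 records, 22042.75 total amount, 9.54 avg fee
  interest: 1 records, 4941.62 total amount, 7.57 avg fee
  payment: 1 records, 1902.78 total amount, 16.15 avg fee
  transfer: 3 records, 8580.46 total amount, 11.34 avg fee
  withdrawal: 3 records, 10382.44 total amount, 3.48 avg fee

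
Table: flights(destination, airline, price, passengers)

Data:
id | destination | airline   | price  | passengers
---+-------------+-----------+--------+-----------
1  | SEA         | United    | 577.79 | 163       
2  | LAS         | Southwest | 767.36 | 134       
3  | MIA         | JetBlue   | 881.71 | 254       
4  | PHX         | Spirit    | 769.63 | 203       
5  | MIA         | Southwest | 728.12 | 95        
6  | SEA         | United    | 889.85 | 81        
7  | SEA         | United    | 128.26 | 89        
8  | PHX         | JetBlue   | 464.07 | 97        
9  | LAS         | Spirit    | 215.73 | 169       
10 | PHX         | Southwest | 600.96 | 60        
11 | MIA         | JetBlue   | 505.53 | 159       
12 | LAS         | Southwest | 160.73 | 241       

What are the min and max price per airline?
SELECT airline, MIN(price), MAX(price)
FROM flights
GROUP BY airline

Result:
  JetBlue: min=464.07, max=881.71
  Southwest: min=160.73, max=767.36
  Spirit: min=215.73, max=769.63
  United: min=128.26, max=889.85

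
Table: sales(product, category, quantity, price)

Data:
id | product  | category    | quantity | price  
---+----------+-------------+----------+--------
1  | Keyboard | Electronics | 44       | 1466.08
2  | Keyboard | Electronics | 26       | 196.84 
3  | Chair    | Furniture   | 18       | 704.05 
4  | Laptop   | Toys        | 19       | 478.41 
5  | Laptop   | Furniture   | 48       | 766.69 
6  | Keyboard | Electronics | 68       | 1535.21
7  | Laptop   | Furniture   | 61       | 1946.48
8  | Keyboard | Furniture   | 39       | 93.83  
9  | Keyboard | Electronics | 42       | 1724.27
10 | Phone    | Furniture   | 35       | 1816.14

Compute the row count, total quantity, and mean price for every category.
SELECT category,
       COUNT(*) as cnt,
       SUM(quantity) as total_quantity,
       AVG(price) as avg_price
FROM sales
GROUP BY category

Result:
  Electronics: 4 records, 180 total quantity, 1230.60 avg price
  Furniture: 5 records, 201 total quantity, 1065.44 avg price
  Toys: 1 records, 19 total quantity, 478.41 avg price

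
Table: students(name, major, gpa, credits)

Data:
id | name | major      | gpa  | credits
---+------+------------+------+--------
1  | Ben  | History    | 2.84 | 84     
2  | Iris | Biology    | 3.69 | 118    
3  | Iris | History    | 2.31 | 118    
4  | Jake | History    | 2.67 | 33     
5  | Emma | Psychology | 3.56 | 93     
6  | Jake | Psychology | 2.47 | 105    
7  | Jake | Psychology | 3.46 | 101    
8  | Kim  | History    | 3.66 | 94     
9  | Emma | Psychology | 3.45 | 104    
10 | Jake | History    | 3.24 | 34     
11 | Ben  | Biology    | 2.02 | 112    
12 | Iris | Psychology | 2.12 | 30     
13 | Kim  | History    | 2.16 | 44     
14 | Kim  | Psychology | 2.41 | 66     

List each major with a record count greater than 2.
SELECT major, COUNT(*) as cnt
FROM students
GROUP BY major
HAVING COUNT(*) > 2

Result:
  History: 6
  Psychology: 6

Note: HAVING filters groups after aggregation, WHERE filters rows before.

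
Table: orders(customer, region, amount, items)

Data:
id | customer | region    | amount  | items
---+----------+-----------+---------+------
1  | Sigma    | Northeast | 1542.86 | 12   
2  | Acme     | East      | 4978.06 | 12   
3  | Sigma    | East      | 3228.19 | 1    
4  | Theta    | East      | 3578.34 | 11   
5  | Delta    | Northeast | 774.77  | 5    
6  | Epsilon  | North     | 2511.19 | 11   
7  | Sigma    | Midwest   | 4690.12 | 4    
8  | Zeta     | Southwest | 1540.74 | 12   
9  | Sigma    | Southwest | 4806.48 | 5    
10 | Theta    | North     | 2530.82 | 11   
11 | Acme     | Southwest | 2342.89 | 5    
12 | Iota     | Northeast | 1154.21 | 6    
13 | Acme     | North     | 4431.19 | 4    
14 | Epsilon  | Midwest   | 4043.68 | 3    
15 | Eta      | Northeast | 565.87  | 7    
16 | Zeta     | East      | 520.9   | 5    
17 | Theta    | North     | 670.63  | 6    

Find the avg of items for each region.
SELECT region, AVG(items) as result
FROM orders
GROUP BY region

Result:
  East: 7.25
  Midwest: 3.50
  North: 8.00
  Northeast: 7.50
  Southwest: 7.33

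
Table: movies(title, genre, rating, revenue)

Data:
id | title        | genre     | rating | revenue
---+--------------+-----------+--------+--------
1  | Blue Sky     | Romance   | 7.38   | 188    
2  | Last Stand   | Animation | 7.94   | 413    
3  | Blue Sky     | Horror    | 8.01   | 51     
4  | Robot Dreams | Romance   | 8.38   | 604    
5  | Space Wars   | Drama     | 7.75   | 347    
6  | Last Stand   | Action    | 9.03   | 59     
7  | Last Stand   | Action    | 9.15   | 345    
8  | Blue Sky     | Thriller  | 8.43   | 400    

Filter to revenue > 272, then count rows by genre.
SELECT genre, COUNT(*)
FROM movies
WHERE revenue > 272
GROUP BY genre

Note: WHERE filters rows before grouping.

Result:
  Action: 1
  Animation: 1
  Drama: 1
  Romance: 1
  Thriller: 1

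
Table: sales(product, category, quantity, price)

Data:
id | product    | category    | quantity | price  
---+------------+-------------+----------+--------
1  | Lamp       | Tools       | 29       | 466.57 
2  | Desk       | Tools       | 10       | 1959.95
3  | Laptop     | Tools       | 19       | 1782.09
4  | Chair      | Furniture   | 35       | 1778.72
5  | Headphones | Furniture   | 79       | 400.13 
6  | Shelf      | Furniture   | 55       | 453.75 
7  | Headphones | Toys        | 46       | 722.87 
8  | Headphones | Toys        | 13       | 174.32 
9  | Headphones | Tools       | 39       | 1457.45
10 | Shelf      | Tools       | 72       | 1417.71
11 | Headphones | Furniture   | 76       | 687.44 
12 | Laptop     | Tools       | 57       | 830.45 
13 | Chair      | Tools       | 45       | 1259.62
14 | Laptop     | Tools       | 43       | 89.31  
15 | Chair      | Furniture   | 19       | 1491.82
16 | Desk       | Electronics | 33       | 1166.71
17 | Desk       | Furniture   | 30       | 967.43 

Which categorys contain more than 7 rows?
SELECT category, COUNT(*) as cnt
FROM sales
GROUP BY category
HAVING COUNT(*) > 7

Result:
  Tools: 8

Note: HAVING filters groups after aggregation, WHERE filters rows before.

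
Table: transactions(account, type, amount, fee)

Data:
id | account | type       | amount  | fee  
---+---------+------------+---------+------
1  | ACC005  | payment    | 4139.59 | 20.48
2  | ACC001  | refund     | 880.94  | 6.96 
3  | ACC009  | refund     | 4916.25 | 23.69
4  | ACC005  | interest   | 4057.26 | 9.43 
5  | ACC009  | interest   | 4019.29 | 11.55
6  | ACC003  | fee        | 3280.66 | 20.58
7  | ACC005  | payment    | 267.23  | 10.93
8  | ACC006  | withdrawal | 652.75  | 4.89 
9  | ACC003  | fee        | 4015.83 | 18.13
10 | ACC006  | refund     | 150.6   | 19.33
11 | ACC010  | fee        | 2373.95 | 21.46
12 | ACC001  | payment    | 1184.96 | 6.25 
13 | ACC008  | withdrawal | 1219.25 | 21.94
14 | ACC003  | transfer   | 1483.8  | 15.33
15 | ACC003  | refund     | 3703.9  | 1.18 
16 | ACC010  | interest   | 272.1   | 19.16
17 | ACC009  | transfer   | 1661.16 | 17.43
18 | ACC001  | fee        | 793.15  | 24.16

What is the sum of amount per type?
SELECT type, SUM(amount) as result
FROM transactions
GROUP BY type

Result:
  fee: 10463.59
  interest: 8348.65
  payment: 5591.78
  refund: 9651.69
  transfer: 3144.96
  withdrawal: 1872.00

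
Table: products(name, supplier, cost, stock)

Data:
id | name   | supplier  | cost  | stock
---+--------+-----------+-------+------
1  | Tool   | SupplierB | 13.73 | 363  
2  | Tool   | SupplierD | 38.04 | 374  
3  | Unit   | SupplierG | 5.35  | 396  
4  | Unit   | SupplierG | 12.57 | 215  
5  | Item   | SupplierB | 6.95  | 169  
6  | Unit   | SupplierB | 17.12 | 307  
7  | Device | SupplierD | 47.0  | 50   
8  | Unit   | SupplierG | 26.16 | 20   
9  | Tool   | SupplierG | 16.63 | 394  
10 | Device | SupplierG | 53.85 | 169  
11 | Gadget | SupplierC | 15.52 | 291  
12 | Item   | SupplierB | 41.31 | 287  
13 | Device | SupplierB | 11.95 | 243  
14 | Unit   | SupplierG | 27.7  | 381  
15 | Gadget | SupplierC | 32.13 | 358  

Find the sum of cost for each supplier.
SELECT supplier, SUM(cost) as result
FROM products
GROUP BY supplier

Result:
  SupplierB: 91.06
  SupplierC: 47.65
  SupplierD: 85.04
  SupplierG: 142.26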